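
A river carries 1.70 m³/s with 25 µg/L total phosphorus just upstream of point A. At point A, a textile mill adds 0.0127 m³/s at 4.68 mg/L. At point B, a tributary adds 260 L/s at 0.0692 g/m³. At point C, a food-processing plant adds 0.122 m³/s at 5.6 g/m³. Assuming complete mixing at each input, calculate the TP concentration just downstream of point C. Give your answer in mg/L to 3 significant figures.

0.383 mg/L

25 µg/L = 0.025 mg/L.
After input A: C = (1.7·0.025 + 0.0127·4.68) / 1.713 = 0.05952 mg/L.
260 L/s = 0.26 m³/s.
After input B: C = (1.713·0.05952 + 0.26·0.0692) / 1.973 = 0.06079 mg/L.
After input C: C = (1.973·0.06079 + 0.122·5.6) / 2.095 = 0.3834 mg/L.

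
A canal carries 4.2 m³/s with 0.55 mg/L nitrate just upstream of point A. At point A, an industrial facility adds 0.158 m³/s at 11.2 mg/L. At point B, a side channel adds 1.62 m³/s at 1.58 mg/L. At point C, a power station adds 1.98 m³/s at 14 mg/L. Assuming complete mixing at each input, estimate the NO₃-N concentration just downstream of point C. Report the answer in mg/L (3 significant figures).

After input A: C = (4.2·0.55 + 0.158·11.2) / 4.358 = 0.9361 mg/L.
After input B: C = (4.358·0.9361 + 1.62·1.58) / 5.978 = 1.111 mg/L.
After input C: C = (5.978·1.111 + 1.98·14) / 7.958 = 4.318 mg/L.

4.32 mg/L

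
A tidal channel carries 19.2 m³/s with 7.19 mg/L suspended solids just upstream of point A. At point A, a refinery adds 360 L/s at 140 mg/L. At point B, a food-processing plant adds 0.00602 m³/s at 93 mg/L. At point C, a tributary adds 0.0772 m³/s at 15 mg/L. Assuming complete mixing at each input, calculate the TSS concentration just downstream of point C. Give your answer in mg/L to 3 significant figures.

9.68 mg/L

360 L/s = 0.36 m³/s.
After input A: C = (19.2·7.19 + 0.36·140) / 19.56 = 9.634 mg/L.
After input B: C = (19.56·9.634 + 0.00602·93) / 19.57 = 9.66 mg/L.
After input C: C = (19.57·9.66 + 0.0772·15) / 19.64 = 9.681 mg/L.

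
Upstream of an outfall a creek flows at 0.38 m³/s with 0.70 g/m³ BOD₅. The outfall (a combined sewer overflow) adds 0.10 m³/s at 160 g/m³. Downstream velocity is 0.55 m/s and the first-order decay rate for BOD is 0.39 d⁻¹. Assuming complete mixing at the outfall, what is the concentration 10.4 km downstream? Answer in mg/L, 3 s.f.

31.1 mg/L

After complete mixing, C₀ = (0.1·160 + 0.38·0.7) / 0.48 = 33.89 mg/L.
Travel time t = 1.04e+04 m / 0.55 m/s = 1.891e+04 s = 0.2189 d.
C = 33.89·exp(−0.39·0.2189) = 33.89·0.9182 = 31.12 mg/L.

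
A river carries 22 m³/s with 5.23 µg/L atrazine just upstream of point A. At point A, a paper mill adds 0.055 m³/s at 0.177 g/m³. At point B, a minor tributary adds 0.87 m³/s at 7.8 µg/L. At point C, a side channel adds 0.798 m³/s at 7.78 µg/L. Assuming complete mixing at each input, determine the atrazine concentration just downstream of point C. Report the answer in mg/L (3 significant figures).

0.00581 mg/L

5.23 µg/L = 0.00523 mg/L.
After input A: C = (22·0.00523 + 0.055·0.177) / 22.05 = 0.005658 mg/L.
7.8 µg/L = 0.0078 mg/L.
After input B: C = (22.05·0.005658 + 0.87·0.0078) / 22.93 = 0.00574 mg/L.
7.78 µg/L = 0.00778 mg/L.
After input C: C = (22.93·0.00574 + 0.798·0.00778) / 23.72 = 0.005808 mg/L.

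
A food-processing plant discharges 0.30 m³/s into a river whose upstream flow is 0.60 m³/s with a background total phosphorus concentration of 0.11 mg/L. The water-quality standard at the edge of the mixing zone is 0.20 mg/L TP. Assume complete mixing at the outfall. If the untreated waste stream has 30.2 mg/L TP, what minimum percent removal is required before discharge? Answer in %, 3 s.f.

Mass balance: 0.2·0.9 = 0.3·Cₑ + 0.6·0.11.
Cₑ = (0.18 − 0.066) / 0.3 = 0.38 mg/L.
Required removal = 1 − 0.38/30.2 = 98.74 %.

98.7 %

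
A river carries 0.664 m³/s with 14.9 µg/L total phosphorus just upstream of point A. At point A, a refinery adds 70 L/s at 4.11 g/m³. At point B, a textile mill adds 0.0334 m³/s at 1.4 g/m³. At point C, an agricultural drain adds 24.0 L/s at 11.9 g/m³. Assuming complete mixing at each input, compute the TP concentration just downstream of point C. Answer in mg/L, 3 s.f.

0.796 mg/L

14.9 µg/L = 0.0149 mg/L.
70 L/s = 0.07 m³/s.
After input A: C = (0.664·0.0149 + 0.07·4.11) / 0.734 = 0.4054 mg/L.
After input B: C = (0.734·0.4054 + 0.0334·1.4) / 0.7674 = 0.4487 mg/L.
24.0 L/s = 0.024 m³/s.
After input C: C = (0.7674·0.4487 + 0.024·11.9) / 0.7914 = 0.796 mg/L.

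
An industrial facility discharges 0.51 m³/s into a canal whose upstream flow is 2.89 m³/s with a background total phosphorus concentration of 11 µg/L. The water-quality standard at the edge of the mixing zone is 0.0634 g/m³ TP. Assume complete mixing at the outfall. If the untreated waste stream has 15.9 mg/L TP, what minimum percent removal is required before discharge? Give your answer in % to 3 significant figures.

97.7 %

11 µg/L = 0.011 mg/L.
Mass balance: 0.0634·3.4 = 0.51·Cₑ + 2.89·0.011.
Cₑ = (0.2156 − 0.03179) / 0.51 = 0.3603 mg/L.
Required removal = 1 − 0.3603/15.9 = 97.73 %.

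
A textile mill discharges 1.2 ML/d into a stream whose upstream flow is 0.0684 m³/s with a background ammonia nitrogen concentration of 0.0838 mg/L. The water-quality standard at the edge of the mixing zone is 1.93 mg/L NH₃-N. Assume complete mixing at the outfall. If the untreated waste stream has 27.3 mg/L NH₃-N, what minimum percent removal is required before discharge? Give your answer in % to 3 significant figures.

1.2 ML/d = 0.01389 m³/s.
Mass balance: 1.93·0.08229 = 0.01389·Cₑ + 0.0684·0.0838.
Cₑ = (0.1588 − 0.005732) / 0.01389 = 11.02 mg/L.
Required removal = 1 − 11.02/27.3 = 59.63 %.

59.6 %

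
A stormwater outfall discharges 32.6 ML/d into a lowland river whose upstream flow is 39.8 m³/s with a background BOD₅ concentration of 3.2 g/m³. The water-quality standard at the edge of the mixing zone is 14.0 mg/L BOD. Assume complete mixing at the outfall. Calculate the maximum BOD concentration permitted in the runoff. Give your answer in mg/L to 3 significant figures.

1150 mg/L

32.6 ML/d = 0.3773 m³/s.
Mass balance: 14·40.18 = 0.3773·Cₑ + 39.8·3.2.
Cₑ = (562.5 − 127.4) / 0.3773 = 1153 mg/L.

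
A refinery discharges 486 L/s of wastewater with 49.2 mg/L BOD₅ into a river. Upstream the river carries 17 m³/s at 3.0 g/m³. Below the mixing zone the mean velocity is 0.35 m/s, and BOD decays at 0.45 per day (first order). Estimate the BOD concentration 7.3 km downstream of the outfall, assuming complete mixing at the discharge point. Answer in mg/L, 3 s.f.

486 L/s = 0.486 m³/s.
After complete mixing, C₀ = (0.486·49.2 + 17·3) / 17.49 = 4.284 mg/L.
Travel time t = 7300 m / 0.35 m/s = 2.086e+04 s = 0.2414 d.
C = 4.284·exp(−0.45·0.2414) = 4.284·0.8971 = 3.843 mg/L.

3.84 mg/L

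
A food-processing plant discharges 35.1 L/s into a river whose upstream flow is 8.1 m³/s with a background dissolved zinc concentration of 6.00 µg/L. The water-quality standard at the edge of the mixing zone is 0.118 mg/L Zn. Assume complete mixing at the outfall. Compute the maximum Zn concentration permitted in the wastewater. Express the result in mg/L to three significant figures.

26.0 mg/L

35.1 L/s = 0.0351 m³/s.
6.00 µg/L = 0.006 mg/L.
Mass balance: 0.118·8.135 = 0.0351·Cₑ + 8.1·0.006.
Cₑ = (0.9599 − 0.0486) / 0.0351 = 25.96 mg/L.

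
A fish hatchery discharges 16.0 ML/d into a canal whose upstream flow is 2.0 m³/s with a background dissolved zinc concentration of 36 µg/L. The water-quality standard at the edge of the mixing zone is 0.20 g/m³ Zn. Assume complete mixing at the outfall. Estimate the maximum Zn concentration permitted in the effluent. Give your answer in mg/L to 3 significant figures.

1.97 mg/L

16.0 ML/d = 0.1852 m³/s.
36 µg/L = 0.036 mg/L.
Mass balance: 0.2·2.185 = 0.1852·Cₑ + 2·0.036.
Cₑ = (0.437 − 0.072) / 0.1852 = 1.971 mg/L.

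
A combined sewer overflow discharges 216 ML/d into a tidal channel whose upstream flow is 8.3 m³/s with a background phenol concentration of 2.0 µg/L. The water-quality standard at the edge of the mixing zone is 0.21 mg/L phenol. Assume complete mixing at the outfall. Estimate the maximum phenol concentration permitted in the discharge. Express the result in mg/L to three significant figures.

0.901 mg/L

216 ML/d = 2.5 m³/s.
2.0 µg/L = 0.002 mg/L.
Mass balance: 0.21·10.8 = 2.5·Cₑ + 8.3·0.002.
Cₑ = (2.268 − 0.0166) / 2.5 = 0.9006 mg/L.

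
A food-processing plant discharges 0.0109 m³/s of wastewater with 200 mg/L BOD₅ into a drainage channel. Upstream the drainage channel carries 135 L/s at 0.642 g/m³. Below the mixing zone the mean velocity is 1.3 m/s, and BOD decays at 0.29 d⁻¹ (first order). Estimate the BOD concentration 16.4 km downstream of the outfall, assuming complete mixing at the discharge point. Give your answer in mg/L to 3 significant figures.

135 L/s = 0.135 m³/s.
After complete mixing, C₀ = (0.0109·200 + 0.135·0.642) / 0.1459 = 15.54 mg/L.
Travel time t = 1.64e+04 m / 1.3 m/s = 1.262e+04 s = 0.146 d.
C = 15.54·exp(−0.29·0.146) = 15.54·0.9585 = 14.89 mg/L.

14.9 mg/L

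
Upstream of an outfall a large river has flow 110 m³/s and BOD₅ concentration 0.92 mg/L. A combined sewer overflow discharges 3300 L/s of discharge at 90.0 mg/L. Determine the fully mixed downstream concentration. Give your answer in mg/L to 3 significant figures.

3.51 mg/L

3300 L/s = 3.3 m³/s.
By mass balance at complete mixing, C = (3.3·90 + 110·0.92) / (3.3 + 110) = 398.2/113.3 = 3.515 mg/L.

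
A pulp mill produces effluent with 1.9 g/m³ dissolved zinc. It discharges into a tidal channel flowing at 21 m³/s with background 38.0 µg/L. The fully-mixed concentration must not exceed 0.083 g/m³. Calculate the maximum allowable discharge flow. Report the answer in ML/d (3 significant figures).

44.9 ML/d

38.0 µg/L = 0.038 mg/L.
Mass balance at complete mixing: C_std·(Q_w + Q_r) = Q_w·C_e + Q_r·C_b.
Rearranging, Q_w = Q_r·(C_std − C_b)/(C_e − C_std) = 21·(0.083 − 0.038) / (1.9 − 0.083) = 0.5201 m³/s.
= 44.94 ML/d.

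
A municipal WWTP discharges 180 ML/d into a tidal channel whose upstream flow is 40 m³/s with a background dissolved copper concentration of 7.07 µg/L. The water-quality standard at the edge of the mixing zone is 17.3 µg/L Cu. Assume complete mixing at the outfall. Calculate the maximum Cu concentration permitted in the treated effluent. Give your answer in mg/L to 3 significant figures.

180 ML/d = 2.083 m³/s.
7.07 µg/L = 0.00707 mg/L.
17.3 µg/L = 0.0173 mg/L.
Mass balance: 0.0173·42.08 = 2.083·Cₑ + 40·0.00707.
Cₑ = (0.728 − 0.2828) / 2.083 = 0.2137 mg/L.

0.214 mg/L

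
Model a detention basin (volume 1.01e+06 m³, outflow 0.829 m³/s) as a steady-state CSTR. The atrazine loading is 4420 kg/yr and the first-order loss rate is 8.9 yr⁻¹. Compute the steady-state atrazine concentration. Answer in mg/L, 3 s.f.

Outflow Q = 0.829 m³/s × 3.156e+07 s/yr = 2.616e+07 m³/yr.
Steady-state CSTR mass balance: W = Q·C + k·V·C, so C = W/(Q + kV).
Q + kV = 2.616e+07 + 8.9·1.01e+06 = 3.515e+07 m³/yr.
C = 4420/3.515e+07 = 0.0001257 kg/m³ = 0.1257 mg/L.

0.126 mg/L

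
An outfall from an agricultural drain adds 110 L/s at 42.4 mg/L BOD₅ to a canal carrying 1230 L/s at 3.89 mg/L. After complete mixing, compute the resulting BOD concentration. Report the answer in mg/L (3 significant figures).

7.05 mg/L

110 L/s = 0.11 m³/s.
1230 L/s = 1.23 m³/s.
By mass balance at complete mixing, C = (0.11·42.4 + 1.23·3.89) / (0.11 + 1.23) = 9.449/1.34 = 7.051 mg/L.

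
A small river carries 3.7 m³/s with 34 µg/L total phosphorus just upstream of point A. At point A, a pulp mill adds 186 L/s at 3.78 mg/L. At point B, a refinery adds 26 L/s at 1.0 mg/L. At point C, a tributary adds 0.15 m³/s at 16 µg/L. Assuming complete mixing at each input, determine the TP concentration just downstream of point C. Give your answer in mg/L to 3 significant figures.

34 µg/L = 0.034 mg/L.
186 L/s = 0.186 m³/s.
After input A: C = (3.7·0.034 + 0.186·3.78) / 3.886 = 0.2133 mg/L.
26 L/s = 0.026 m³/s.
After input B: C = (3.886·0.2133 + 0.026·1) / 3.912 = 0.2185 mg/L.
16 µg/L = 0.016 mg/L.
After input C: C = (3.912·0.2185 + 0.15·0.016) / 4.062 = 0.211 mg/L.

0.211 mg/L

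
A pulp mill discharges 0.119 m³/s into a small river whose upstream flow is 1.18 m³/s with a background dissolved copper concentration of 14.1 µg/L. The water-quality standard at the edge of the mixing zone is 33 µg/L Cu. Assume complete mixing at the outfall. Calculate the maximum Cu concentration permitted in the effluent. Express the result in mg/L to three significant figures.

14.1 µg/L = 0.0141 mg/L.
33 µg/L = 0.033 mg/L.
Mass balance: 0.033·1.299 = 0.119·Cₑ + 1.18·0.0141.
Cₑ = (0.04287 − 0.01664) / 0.119 = 0.2204 mg/L.

0.220 mg/L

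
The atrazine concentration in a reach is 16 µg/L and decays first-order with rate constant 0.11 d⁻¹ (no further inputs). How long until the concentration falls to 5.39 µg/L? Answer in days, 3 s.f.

9.89 d

t = ln(C₀/C)/k = ln(16/5.39)/0.11 = 1.088/0.11 = 9.891 d.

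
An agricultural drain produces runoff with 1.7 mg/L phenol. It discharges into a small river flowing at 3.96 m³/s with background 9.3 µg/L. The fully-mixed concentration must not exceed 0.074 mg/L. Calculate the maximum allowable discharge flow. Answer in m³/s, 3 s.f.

0.158 m³/s

9.3 µg/L = 0.0093 mg/L.
Mass balance at complete mixing: C_std·(Q_w + Q_r) = Q_w·C_e + Q_r·C_b.
Rearranging, Q_w = Q_r·(C_std − C_b)/(C_e − C_std) = 3.96·(0.074 − 0.0093) / (1.7 − 0.074) = 0.1576 m³/s.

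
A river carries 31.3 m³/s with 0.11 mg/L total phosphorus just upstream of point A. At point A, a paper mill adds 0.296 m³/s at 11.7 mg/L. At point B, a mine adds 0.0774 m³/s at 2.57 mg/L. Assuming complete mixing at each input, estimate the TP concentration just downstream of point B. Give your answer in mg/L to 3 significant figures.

After input A: C = (31.3·0.11 + 0.296·11.7) / 31.6 = 0.2186 mg/L.
After input B: C = (31.6·0.2186 + 0.0774·2.57) / 31.67 = 0.2243 mg/L.

0.224 mg/L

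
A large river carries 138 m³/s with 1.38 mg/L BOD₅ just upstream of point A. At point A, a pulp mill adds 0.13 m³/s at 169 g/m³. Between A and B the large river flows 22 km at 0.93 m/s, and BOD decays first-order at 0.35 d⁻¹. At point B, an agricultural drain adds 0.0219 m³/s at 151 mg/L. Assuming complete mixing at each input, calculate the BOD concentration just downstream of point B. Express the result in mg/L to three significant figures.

1.42 mg/L

After input A: C = (138·1.38 + 0.13·169) / 138.1 = 1.538 mg/L.
Over the 22 km reach to input B (t = 2.366e+04 s = 0.2738 d), decay gives C = 1.538·exp(−0.35·0.2738) = 1.397 mg/L.
After input B: C = (138.1·1.397 + 0.0219·151) / 138.2 = 1.421 mg/L.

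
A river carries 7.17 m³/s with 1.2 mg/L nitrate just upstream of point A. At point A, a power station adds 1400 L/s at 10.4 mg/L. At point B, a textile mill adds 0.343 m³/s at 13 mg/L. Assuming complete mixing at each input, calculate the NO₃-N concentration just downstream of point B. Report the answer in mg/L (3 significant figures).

1400 L/s = 1.4 m³/s.
After input A: C = (7.17·1.2 + 1.4·10.4) / 8.57 = 2.703 mg/L.
After input B: C = (8.57·2.703 + 0.343·13) / 8.913 = 3.099 mg/L.

3.10 mg/L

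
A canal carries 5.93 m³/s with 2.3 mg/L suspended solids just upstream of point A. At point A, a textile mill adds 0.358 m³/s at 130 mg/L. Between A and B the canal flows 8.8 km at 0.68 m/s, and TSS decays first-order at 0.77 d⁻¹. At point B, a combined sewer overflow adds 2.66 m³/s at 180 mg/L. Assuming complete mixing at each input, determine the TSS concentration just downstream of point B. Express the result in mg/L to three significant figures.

59.5 mg/L

After input A: C = (5.93·2.3 + 0.358·130) / 6.288 = 9.57 mg/L.
Over the 8.8 km reach to input B (t = 1.294e+04 s = 0.1498 d), decay gives C = 9.57·exp(−0.77·0.1498) = 8.528 mg/L.
After input B: C = (6.288·8.528 + 2.66·180) / 8.948 = 59.5 mg/L.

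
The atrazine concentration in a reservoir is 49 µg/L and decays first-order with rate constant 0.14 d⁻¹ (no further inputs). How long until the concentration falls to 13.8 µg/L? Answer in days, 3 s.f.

9.05 d

t = ln(C₀/C)/k = ln(49/13.8)/0.14 = 1.267/0.14 = 9.051 d.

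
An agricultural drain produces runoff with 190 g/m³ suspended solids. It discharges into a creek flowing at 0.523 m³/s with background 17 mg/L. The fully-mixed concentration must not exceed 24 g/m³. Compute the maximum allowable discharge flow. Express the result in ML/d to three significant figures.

Mass balance at complete mixing: C_std·(Q_w + Q_r) = Q_w·C_e + Q_r·C_b.
Rearranging, Q_w = Q_r·(C_std − C_b)/(C_e − C_std) = 0.523·(24 − 17) / (190 − 24) = 0.02205 m³/s.
= 1.905 ML/d.

1.91 ML/d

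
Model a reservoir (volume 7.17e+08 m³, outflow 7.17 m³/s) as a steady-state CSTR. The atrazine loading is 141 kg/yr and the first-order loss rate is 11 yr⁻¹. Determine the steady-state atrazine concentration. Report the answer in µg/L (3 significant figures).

0.0174 µg/L

Outflow Q = 7.17 m³/s × 3.156e+07 s/yr = 2.263e+08 m³/yr.
Steady-state CSTR mass balance: W = Q·C + k·V·C, so C = W/(Q + kV).
Q + kV = 2.263e+08 + 11·7.17e+08 = 8.113e+09 m³/yr.
C = 141/8.113e+09 = 1.738e-08 kg/m³ = 1.738e-05 mg/L = 0.01738 µg/L.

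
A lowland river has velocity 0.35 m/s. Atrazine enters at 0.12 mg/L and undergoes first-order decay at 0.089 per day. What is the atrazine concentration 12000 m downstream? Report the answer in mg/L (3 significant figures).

Travel time t = 12000 m / 0.35 m/s = 1.2e+04/0.35 = 3.429e+04 s = 0.3968 d.
First-order decay: C = 0.12·exp(−0.089·0.3968) = 0.12·0.9653 = 0.1158 mg/L.

0.116 mg/L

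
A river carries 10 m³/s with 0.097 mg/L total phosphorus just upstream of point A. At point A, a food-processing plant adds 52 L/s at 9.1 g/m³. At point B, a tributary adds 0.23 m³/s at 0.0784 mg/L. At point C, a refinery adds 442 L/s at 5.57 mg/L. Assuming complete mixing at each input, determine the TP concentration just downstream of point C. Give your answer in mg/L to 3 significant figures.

52 L/s = 0.052 m³/s.
After input A: C = (10·0.097 + 0.052·9.1) / 10.05 = 0.1436 mg/L.
After input B: C = (10.05·0.1436 + 0.23·0.0784) / 10.28 = 0.1421 mg/L.
442 L/s = 0.442 m³/s.
After input C: C = (10.28·0.1421 + 0.442·5.57) / 10.72 = 0.3658 mg/L.

0.366 mg/L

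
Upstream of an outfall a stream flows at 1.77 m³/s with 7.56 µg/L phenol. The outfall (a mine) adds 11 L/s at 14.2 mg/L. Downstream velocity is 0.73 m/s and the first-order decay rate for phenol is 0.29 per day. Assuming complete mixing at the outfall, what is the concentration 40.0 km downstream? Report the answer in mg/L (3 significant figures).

0.0792 mg/L

11 L/s = 0.011 m³/s.
7.56 µg/L = 0.00756 mg/L.
After complete mixing, C₀ = (0.011·14.2 + 1.77·0.00756) / 1.781 = 0.09522 mg/L.
Travel time t = 4e+04 m / 0.73 m/s = 5.479e+04 s = 0.6342 d.
C = 0.09522·exp(−0.29·0.6342) = 0.09522·0.832 = 0.07922 mg/L.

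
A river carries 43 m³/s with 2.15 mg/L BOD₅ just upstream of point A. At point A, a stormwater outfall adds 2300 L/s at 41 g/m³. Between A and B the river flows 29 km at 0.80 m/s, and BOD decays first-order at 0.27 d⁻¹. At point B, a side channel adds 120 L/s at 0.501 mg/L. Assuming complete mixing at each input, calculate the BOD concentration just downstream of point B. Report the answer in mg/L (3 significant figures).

2300 L/s = 2.3 m³/s.
After input A: C = (43·2.15 + 2.3·41) / 45.3 = 4.123 mg/L.
Over the 29 km reach to input B (t = 3.625e+04 s = 0.4196 d), decay gives C = 4.123·exp(−0.27·0.4196) = 3.681 mg/L.
120 L/s = 0.12 m³/s.
After input B: C = (45.3·3.681 + 0.12·0.501) / 45.42 = 3.673 mg/L.

3.67 mg/L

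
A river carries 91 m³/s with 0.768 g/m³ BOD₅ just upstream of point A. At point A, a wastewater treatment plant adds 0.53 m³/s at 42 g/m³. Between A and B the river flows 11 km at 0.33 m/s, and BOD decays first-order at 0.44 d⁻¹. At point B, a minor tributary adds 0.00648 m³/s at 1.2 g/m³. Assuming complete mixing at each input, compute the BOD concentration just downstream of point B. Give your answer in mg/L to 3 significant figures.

0.850 mg/L

After input A: C = (91·0.768 + 0.53·42) / 91.53 = 1.007 mg/L.
Over the 11 km reach to input B (t = 3.333e+04 s = 0.3858 d), decay gives C = 1.007·exp(−0.44·0.3858) = 0.8496 mg/L.
After input B: C = (91.53·0.8496 + 0.00648·1.2) / 91.54 = 0.8496 mg/L.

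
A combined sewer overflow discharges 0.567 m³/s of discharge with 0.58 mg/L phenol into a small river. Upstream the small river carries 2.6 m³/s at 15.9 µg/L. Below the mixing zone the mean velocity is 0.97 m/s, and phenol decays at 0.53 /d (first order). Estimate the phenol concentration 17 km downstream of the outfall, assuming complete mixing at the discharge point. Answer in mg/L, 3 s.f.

15.9 µg/L = 0.0159 mg/L.
After complete mixing, C₀ = (0.567·0.58 + 2.6·0.0159) / 3.167 = 0.1169 mg/L.
Travel time t = 1.7e+04 m / 0.97 m/s = 1.753e+04 s = 0.2028 d.
C = 0.1169·exp(−0.53·0.2028) = 0.1169·0.8981 = 0.105 mg/L.

0.105 mg/L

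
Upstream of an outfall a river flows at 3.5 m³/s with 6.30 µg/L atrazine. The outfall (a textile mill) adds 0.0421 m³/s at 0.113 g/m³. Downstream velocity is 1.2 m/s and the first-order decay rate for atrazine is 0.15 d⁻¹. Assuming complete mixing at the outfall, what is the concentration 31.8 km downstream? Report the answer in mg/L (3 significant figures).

6.30 µg/L = 0.0063 mg/L.
After complete mixing, C₀ = (0.0421·0.113 + 3.5·0.0063) / 3.542 = 0.007568 mg/L.
Travel time t = 3.18e+04 m / 1.2 m/s = 2.65e+04 s = 0.3067 d.
C = 0.007568·exp(−0.15·0.3067) = 0.007568·0.955 = 0.007228 mg/L.

0.00723 mg/L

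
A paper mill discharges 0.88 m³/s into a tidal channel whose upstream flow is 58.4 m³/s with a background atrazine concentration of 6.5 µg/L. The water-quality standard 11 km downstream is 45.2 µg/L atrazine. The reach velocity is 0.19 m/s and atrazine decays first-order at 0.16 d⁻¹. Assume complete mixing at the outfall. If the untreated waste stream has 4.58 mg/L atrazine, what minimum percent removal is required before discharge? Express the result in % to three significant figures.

6.5 µg/L = 0.0065 mg/L.
45.2 µg/L = 0.0452 mg/L.
Travel time to the compliance point: t = 1.1e+04/0.19 = 5.789e+04 s = 0.6701 d; decay factor exp(−0.16·0.6701) = 0.8983.
So the concentration just after mixing may be at most 0.0452/0.8983 = 0.05032 mg/L.
Mass balance: 0.05032·59.28 = 0.88·Cₑ + 58.4·0.0065.
Cₑ = (2.983 − 0.3796) / 0.88 = 2.958 mg/L.
Required removal = 1 − 2.958/4.58 = 35.41 %.

35.4 %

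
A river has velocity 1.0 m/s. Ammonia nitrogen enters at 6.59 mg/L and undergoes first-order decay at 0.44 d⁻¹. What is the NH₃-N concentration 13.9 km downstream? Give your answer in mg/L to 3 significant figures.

6.14 mg/L

Travel time t = 13.9 km / 1.0 m/s = 1.39e+04/1.0 = 1.39e+04 s = 0.1609 d.
First-order decay: C = 6.59·exp(−0.44·0.1609) = 6.59·0.9317 = 6.14 mg/L.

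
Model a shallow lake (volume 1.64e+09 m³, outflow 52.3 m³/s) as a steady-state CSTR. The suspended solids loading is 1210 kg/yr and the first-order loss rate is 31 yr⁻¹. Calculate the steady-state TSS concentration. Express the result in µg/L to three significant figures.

Outflow Q = 52.3 m³/s × 3.156e+07 s/yr = 1.65e+09 m³/yr.
Steady-state CSTR mass balance: W = Q·C + k·V·C, so C = W/(Q + kV).
Q + kV = 1.65e+09 + 31·1.64e+09 = 5.249e+10 m³/yr.
C = 1210/5.249e+10 = 2.305e-08 kg/m³ = 2.305e-05 mg/L = 0.02305 µg/L.

0.0231 µg/L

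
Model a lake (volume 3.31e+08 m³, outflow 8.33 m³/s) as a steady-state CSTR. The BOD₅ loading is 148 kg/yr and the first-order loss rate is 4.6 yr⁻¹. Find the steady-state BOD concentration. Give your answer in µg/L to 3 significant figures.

Outflow Q = 8.33 m³/s × 3.156e+07 s/yr = 2.629e+08 m³/yr.
Steady-state CSTR mass balance: W = Q·C + k·V·C, so C = W/(Q + kV).
Q + kV = 2.629e+08 + 4.6·3.31e+08 = 1.785e+09 m³/yr.
C = 148/1.785e+09 = 8.289e-08 kg/m³ = 8.289e-05 mg/L = 0.08289 µg/L.

0.0829 µg/L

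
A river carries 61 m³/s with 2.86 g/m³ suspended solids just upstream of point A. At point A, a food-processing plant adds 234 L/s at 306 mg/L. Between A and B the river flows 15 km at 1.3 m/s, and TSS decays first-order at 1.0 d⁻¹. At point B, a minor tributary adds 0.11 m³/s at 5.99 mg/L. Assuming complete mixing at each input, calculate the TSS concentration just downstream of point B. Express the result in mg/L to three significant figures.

234 L/s = 0.234 m³/s.
After input A: C = (61·2.86 + 0.234·306) / 61.23 = 4.018 mg/L.
Over the 15 km reach to input B (t = 1.154e+04 s = 0.1335 d), decay gives C = 4.018·exp(−1.0·0.1335) = 3.516 mg/L.
After input B: C = (61.23·3.516 + 0.11·5.99) / 61.34 = 3.52 mg/L.

3.52 mg/L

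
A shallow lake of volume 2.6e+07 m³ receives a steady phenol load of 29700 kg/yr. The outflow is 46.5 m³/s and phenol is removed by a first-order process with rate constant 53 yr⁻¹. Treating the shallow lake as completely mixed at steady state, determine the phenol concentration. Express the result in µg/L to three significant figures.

Outflow Q = 46.5 m³/s × 3.156e+07 s/yr = 1.467e+09 m³/yr.
Steady-state CSTR mass balance: W = Q·C + k·V·C, so C = W/(Q + kV).
Q + kV = 1.467e+09 + 53·2.6e+07 = 2.845e+09 m³/yr.
C = 29700/2.845e+09 = 1.044e-05 kg/m³ = 0.01044 mg/L = 10.44 µg/L.

10.4 µg/L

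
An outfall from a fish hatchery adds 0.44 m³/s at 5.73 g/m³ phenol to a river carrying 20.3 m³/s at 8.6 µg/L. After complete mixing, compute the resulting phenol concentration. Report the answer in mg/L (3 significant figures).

8.6 µg/L = 0.0086 mg/L.
Conservation of mass across the mixing zone: C = (0.44·5.73 + 20.3·0.0086) / (0.44 + 20.3) = 2.696/20.74 = 0.13 mg/L.

0.130 mg/L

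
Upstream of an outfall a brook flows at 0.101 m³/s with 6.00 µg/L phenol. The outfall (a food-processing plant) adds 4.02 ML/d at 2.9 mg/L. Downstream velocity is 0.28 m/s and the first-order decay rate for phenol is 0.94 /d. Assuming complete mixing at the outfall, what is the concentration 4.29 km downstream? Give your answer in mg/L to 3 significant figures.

4.02 ML/d = 0.04653 m³/s.
6.00 µg/L = 0.006 mg/L.
After complete mixing, C₀ = (0.04653·2.9 + 0.101·0.006) / 0.1475 = 0.9187 mg/L.
Travel time t = 4290 m / 0.28 m/s = 1.532e+04 s = 0.1773 d.
C = 0.9187·exp(−0.94·0.1773) = 0.9187·0.8465 = 0.7777 mg/L.

0.778 mg/L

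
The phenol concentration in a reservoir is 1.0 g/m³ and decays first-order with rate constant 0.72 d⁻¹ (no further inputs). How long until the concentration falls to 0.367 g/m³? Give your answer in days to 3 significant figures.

1.39 d

t = ln(C₀/C)/k = ln(1.0/0.367)/0.72 = 1.002/0.72 = 1.392 d.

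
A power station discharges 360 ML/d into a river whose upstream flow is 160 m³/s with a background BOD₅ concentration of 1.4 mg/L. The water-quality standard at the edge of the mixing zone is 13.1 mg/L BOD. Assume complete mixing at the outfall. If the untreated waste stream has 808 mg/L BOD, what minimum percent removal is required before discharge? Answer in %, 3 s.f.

360 ML/d = 4.167 m³/s.
Mass balance: 13.1·164.2 = 4.167·Cₑ + 160·1.4.
Cₑ = (2151 − 224) / 4.167 = 462.4 mg/L.
Required removal = 1 − 462.4/808 = 42.77 %.

42.8 %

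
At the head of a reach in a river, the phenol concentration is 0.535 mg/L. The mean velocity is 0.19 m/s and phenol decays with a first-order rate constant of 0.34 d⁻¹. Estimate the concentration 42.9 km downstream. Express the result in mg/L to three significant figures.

Travel time t = 42.9 km / 0.19 m/s = 4.29e+04/0.19 = 2.258e+05 s = 2.613 d.
First-order decay: C = 0.535·exp(−0.34·2.613) = 0.535·0.4113 = 0.22 mg/L.

0.220 mg/L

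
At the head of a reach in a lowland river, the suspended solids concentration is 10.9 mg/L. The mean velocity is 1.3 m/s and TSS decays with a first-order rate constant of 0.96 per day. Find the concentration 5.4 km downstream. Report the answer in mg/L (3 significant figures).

Travel time t = 5.4 km / 1.3 m/s = 5400/1.3 = 4154 s = 0.04808 d.
First-order decay: C = 10.9·exp(−0.96·0.04808) = 10.9·0.9549 = 10.41 mg/L.

10.4 mg/L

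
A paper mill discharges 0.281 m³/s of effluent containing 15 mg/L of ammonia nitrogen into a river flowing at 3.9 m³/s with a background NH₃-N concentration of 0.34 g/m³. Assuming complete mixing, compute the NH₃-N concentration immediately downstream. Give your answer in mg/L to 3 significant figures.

1.33 mg/L

By mass balance at complete mixing, C = (0.281·15 + 3.9·0.34) / (0.281 + 3.9) = 5.541/4.181 = 1.325 mg/L.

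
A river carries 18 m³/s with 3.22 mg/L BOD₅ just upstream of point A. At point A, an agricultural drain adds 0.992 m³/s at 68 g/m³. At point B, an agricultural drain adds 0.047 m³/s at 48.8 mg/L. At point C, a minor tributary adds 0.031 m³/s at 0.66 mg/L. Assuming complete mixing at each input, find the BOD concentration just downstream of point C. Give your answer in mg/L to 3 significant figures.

6.70 mg/L

After input A: C = (18·3.22 + 0.992·68) / 18.99 = 6.604 mg/L.
After input B: C = (18.99·6.604 + 0.047·48.8) / 19.04 = 6.708 mg/L.
After input C: C = (19.04·6.708 + 0.031·0.66) / 19.07 = 6.698 mg/L.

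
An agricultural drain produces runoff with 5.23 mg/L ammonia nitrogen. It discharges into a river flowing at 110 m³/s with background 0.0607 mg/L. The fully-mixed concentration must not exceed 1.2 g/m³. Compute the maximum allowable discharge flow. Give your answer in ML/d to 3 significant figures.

Mass balance at complete mixing: C_std·(Q_w + Q_r) = Q_w·C_e + Q_r·C_b.
Rearranging, Q_w = Q_r·(C_std − C_b)/(C_e − C_std) = 110·(1.2 − 0.0607) / (5.23 − 1.2) = 31.1 m³/s.
= 2687 ML/d.

2690 ML/d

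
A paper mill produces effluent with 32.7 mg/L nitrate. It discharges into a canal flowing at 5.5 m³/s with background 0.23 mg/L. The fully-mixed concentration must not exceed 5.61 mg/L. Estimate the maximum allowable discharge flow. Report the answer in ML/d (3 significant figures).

94.4 ML/d

Mass balance at complete mixing: C_std·(Q_w + Q_r) = Q_w·C_e + Q_r·C_b.
Rearranging, Q_w = Q_r·(C_std − C_b)/(C_e − C_std) = 5.5·(5.61 − 0.23) / (32.7 − 5.61) = 1.092 m³/s.
= 94.37 ML/d.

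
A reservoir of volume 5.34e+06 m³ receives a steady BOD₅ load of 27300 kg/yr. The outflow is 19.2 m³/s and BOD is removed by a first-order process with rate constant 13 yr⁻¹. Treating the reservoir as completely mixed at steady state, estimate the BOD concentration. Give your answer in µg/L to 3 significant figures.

40.4 µg/L

Outflow Q = 19.2 m³/s × 3.156e+07 s/yr = 6.059e+08 m³/yr.
Steady-state CSTR mass balance: W = Q·C + k·V·C, so C = W/(Q + kV).
Q + kV = 6.059e+08 + 13·5.34e+06 = 6.753e+08 m³/yr.
C = 27300/6.753e+08 = 4.042e-05 kg/m³ = 0.04042 mg/L = 40.42 µg/L.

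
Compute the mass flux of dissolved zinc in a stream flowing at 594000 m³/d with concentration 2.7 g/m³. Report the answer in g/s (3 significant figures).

594000 m³/d = 6.875 m³/s.
Mass flux = Q·C = 6.875 m³/s × 2.7 g/m³ = 18.56 g/s.

18.6 g/s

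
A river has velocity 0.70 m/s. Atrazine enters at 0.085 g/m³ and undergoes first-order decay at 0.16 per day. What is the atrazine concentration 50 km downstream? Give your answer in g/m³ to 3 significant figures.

Travel time t = 50 km / 0.70 m/s = 5e+04/0.70 = 7.143e+04 s = 0.8267 d.
First-order decay: C = 0.085·exp(−0.16·0.8267) = 0.085·0.8761 = 0.07447 g/m³.

0.0745 g/m³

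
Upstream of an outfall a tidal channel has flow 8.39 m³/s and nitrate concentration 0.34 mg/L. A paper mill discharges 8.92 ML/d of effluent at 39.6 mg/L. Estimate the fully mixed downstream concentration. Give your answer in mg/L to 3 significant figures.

0.817 mg/L

8.92 ML/d = 0.1032 m³/s.
Flow-weighted mixing gives C = (0.1032·39.6 + 8.39·0.34) / (0.1032 + 8.39) = 6.941/8.493 = 0.8172 mg/L.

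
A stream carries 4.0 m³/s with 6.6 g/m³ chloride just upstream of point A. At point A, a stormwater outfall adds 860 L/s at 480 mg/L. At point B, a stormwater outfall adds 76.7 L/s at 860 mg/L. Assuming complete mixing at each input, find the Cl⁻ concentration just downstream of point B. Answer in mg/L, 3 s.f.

102 mg/L

860 L/s = 0.86 m³/s.
After input A: C = (4·6.6 + 0.86·480) / 4.86 = 90.37 mg/L.
76.7 L/s = 0.0767 m³/s.
After input B: C = (4.86·90.37 + 0.0767·860) / 4.937 = 102.3 mg/L.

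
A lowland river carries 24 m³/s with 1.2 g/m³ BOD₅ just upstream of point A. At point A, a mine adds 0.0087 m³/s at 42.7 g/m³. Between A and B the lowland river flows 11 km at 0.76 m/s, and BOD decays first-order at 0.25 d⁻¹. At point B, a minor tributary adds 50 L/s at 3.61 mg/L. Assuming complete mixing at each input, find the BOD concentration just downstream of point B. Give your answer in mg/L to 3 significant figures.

1.17 mg/L

After input A: C = (24·1.2 + 0.0087·42.7) / 24.01 = 1.215 mg/L.
Over the 11 km reach to input B (t = 1.447e+04 s = 0.1675 d), decay gives C = 1.215·exp(−0.25·0.1675) = 1.165 mg/L.
50 L/s = 0.05 m³/s.
After input B: C = (24.01·1.165 + 0.05·3.61) / 24.06 = 1.17 mg/L.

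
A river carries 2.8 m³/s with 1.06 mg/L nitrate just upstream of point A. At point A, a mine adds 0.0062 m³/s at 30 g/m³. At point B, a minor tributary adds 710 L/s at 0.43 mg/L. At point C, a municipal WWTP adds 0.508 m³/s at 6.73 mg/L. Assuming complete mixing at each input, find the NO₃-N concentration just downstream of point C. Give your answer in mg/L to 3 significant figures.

After input A: C = (2.8·1.06 + 0.0062·30) / 2.806 = 1.124 mg/L.
710 L/s = 0.71 m³/s.
After input B: C = (2.806·1.124 + 0.71·0.43) / 3.516 = 0.9838 mg/L.
After input C: C = (3.516·0.9838 + 0.508·6.73) / 4.024 = 1.709 mg/L.

1.71 mg/L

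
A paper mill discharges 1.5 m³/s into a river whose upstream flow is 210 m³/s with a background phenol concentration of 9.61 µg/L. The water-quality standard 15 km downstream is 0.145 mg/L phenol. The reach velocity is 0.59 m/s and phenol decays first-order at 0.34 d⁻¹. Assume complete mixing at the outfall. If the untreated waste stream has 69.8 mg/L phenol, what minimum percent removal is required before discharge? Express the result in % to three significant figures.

69.6 %

9.61 µg/L = 0.00961 mg/L.
Travel time to the compliance point: t = 1.5e+04/0.59 = 2.542e+04 s = 0.2943 d; decay factor exp(−0.34·0.2943) = 0.9048.
So the concentration just after mixing may be at most 0.145/0.9048 = 0.1603 mg/L.
Mass balance: 0.1603·211.5 = 1.5·Cₑ + 210·0.00961.
Cₑ = (33.89 − 2.018) / 1.5 = 21.25 mg/L.
Required removal = 1 − 21.25/69.8 = 69.55 %.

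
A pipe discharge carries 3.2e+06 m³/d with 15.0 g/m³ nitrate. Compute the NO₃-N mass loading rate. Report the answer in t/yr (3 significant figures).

3.2e+06 m³/d = 37.04 m³/s.
Mass flux = Q·C = 37.04 m³/s × 15 g/m³ = 555.6 g/s.
= 555.6 g/s × 31.56 = 1.753e+04 t/yr.

17500 t/yr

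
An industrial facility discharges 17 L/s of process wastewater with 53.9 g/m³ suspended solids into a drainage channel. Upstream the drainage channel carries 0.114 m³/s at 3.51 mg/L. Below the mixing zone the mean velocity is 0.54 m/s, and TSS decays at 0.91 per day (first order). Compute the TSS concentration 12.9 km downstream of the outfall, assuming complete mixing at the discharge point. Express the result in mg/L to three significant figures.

7.81 mg/L

17 L/s = 0.017 m³/s.
After complete mixing, C₀ = (0.017·53.9 + 0.114·3.51) / 0.131 = 10.05 mg/L.
Travel time t = 1.29e+04 m / 0.54 m/s = 2.389e+04 s = 0.2765 d.
C = 10.05·exp(−0.91·0.2765) = 10.05·0.7775 = 7.814 mg/L.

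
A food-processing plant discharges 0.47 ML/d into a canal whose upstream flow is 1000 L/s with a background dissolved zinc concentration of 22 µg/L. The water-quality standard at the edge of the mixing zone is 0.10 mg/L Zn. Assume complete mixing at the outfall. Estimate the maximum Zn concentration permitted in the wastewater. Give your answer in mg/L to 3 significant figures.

14.4 mg/L

0.47 ML/d = 0.00544 m³/s.
1000 L/s = 1 m³/s.
22 µg/L = 0.022 mg/L.
Mass balance: 0.1·1.005 = 0.00544·Cₑ + 1·0.022.
Cₑ = (0.1005 − 0.022) / 0.00544 = 14.44 mg/L.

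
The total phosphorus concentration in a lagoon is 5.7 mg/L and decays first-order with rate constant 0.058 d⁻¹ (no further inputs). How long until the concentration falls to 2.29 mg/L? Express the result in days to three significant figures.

15.7 d

t = ln(C₀/C)/k = ln(5.7/2.29)/0.058 = 0.9119/0.058 = 15.72 d.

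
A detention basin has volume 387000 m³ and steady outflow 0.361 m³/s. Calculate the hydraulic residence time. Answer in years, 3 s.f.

0.0340 yr

Q = 0.361 m³/s × 3.156e+07 s/yr = 1.139e+07 m³/yr.
Hydraulic residence time τ = V/Q = 387000/1.139e+07 = 0.03397 yr.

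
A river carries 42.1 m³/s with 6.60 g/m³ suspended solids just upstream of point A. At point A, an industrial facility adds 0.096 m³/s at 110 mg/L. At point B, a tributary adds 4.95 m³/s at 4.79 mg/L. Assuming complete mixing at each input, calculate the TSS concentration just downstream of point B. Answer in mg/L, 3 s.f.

6.62 mg/L

After input A: C = (42.1·6.6 + 0.096·110) / 42.2 = 6.835 mg/L.
After input B: C = (42.2·6.835 + 4.95·4.79) / 47.15 = 6.621 mg/L.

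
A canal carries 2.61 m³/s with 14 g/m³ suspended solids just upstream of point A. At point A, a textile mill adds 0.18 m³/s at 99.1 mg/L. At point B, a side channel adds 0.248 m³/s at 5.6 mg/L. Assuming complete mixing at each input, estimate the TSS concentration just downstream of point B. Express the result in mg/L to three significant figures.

18.4 mg/L

After input A: C = (2.61·14 + 0.18·99.1) / 2.79 = 19.49 mg/L.
After input B: C = (2.79·19.49 + 0.248·5.6) / 3.038 = 18.36 mg/L.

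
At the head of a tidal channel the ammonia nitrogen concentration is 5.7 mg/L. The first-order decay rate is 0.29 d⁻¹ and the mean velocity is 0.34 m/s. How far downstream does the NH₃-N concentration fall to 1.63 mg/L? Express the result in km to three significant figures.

127 km

From C = C₀·e^(−kt), t = ln(C₀/C)/k = ln(5.7/1.63)/0.29 = 1.252/0.29 = 4.317 d.
Distance = v·t = 0.34 m/s × 3.73e+05 s = 1.268e+05 m = 126.8 km.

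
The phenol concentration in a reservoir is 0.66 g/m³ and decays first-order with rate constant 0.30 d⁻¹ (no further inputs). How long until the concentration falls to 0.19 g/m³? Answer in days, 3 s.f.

4.15 d

t = ln(C₀/C)/k = ln(0.66/0.19)/0.30 = 1.245/0.30 = 4.151 d.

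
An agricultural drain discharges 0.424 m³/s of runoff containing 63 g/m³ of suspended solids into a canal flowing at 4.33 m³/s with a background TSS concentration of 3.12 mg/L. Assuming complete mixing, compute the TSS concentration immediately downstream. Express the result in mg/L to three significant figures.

Flow-weighted mixing gives C = (0.424·63 + 4.33·3.12) / (0.424 + 4.33) = 40.22/4.754 = 8.461 mg/L.

8.46 mg/L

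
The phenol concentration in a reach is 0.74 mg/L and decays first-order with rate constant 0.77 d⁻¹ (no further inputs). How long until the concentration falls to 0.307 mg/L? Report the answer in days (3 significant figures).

t = ln(C₀/C)/k = ln(0.74/0.307)/0.77 = 0.8798/0.77 = 1.143 d.

1.14 d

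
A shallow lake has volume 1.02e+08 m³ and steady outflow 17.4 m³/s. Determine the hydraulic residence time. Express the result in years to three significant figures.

Q = 17.4 m³/s × 3.156e+07 s/yr = 5.491e+08 m³/yr.
Hydraulic residence time τ = V/Q = 1.02e+08/5.491e+08 = 0.1858 yr.

0.186 yr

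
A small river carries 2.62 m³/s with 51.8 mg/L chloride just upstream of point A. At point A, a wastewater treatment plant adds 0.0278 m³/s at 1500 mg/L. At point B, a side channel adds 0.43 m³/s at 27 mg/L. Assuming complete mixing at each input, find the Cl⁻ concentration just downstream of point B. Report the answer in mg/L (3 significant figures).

61.4 mg/L

After input A: C = (2.62·51.8 + 0.0278·1500) / 2.648 = 67.01 mg/L.
After input B: C = (2.648·67.01 + 0.43·27) / 3.078 = 61.42 mg/L.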